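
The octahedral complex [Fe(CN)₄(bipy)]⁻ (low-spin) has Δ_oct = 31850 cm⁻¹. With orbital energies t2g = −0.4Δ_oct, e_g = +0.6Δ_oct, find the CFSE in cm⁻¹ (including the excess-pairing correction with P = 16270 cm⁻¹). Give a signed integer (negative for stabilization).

-31160

Ligand charges: 4×(-1) from CN⁻ and 1×(+0) from bipy sum to -4; with overall charge -1, Fe is +3.
Fe³⁺: group 8, so d-count = 8 − 3 = 5.
Configuration: t2g^5 e_g^0.
Orbital CFSE = 5(-0.4) + 0(0.6) = -2.0Δ_oct = -2.0 × 31850 = -63700 cm⁻¹.
High-spin d⁵ would be t2g^3 e_g^2 with 0 pairs; low-spin has 2, so 2 excess pairs cost +2P = +32540 cm⁻¹.
Overall CFSE = -63700 + 32540 = -31160 cm⁻¹.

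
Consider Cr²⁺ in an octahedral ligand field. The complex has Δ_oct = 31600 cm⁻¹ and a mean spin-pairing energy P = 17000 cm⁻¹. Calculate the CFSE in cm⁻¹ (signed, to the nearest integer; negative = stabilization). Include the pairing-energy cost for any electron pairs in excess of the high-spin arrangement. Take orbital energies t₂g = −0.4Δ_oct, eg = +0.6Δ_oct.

-33560

Cr sits in group 6; removing 2 electrons leaves Cr²⁺ with 6 − 2 = 4 d electrons.
With Δ_oct > P the complex is low-spin.
Configuration: t₂g⁴ eg⁰.
Orbital CFSE = -1.6Δ_oct = -1.6 × 31600 = -50560 cm⁻¹.
Excess pairs vs high-spin: 1 − 0 = 1; pairing cost = +17000 cm⁻¹.
Net CFSE = -50560 + 17000 = -33560 cm⁻¹.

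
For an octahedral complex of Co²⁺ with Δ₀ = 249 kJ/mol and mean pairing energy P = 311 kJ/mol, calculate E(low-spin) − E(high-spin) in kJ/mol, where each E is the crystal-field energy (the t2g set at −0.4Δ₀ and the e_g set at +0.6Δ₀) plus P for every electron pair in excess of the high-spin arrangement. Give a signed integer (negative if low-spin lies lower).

Co sits in group 9; removing 2 electrons leaves Co²⁺ with 9 − 2 = 7 d electrons.
High-spin: t2g^5 e_g^2, CFSE = -0.8Δ₀ = -199 kJ/mol.
Low-spin: t2g^6 e_g^1, orbital CFSE = -1.8Δ₀ = -448 kJ/mol; plus 1 excess pair × P = +311 kJ/mol; total -137 kJ/mol.
Thus E(LS) − E(HS) = 62 kJ/mol.

62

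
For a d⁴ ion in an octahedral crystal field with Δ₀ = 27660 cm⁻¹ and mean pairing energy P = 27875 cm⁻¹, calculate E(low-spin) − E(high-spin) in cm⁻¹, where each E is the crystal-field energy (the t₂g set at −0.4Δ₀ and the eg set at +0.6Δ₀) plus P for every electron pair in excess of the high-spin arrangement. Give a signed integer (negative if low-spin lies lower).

215

High-spin d⁴ fills as t₂g³ eg¹ with CFSE 3(−0.4) + 1(+0.6) = -0.6Δ₀ = -16596 cm⁻¹.
Low-spin t₂g⁴ eg⁰ gives -1.6Δ₀ = -44256 cm⁻¹, but forming 1 extra pair costs 1P = 27875 cm⁻¹, so E(LS) = -44256 + 27875 = -16381 cm⁻¹.
Thus E(LS) − E(HS) = 215 cm⁻¹.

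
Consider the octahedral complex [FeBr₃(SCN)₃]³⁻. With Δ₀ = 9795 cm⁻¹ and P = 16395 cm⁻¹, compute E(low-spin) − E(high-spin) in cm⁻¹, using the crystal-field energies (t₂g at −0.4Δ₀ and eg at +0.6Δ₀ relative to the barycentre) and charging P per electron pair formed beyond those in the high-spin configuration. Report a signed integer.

13200

Ligand charges: 3×(-1) from Br⁻ and 3×(-1) from SCN⁻ sum to -6; with overall charge -3, Fe is +3.
Fe³⁺: group 8, so d-count = 8 − 3 = 5.
In the high-spin limit (t₂g³ eg²) the orbital term is 0.0Δ₀ = 0 cm⁻¹, with no excess pairing.
For low-spin the configuration is t₂g⁵ eg⁰: orbital energy -2.0 × 9795 = -19590 cm⁻¹, and 2 additional pairs relative to high-spin add 32790 cm⁻¹, giving 13200 cm⁻¹.
E(LS) − E(HS) = 13200 − (0) = 13200 cm⁻¹.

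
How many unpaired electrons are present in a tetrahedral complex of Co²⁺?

3

Co sits in group 9; removing 2 electrons leaves Co²⁺ with 9 − 2 = 7 d electrons.
Tetrahedral splitting is small, so the complex is high-spin.
Configuration: e^4 t2^3, giving 3 unpaired electrons.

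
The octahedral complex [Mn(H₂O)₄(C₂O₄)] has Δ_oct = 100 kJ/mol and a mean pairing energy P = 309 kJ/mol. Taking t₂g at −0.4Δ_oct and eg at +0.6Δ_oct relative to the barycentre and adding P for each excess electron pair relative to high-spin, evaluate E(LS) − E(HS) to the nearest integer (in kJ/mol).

418

Ligand charges: 4×(+0) from H₂O and 1×(-2) from C₂O₄²⁻ sum to -2; with overall charge +0, Mn is +2.
Mn sits in group 7; removing 2 electrons leaves Mn²⁺ with 7 − 2 = 5 d electrons.
High-spin d⁵ fills as t₂g³ eg² with CFSE 3(−0.4) + 2(+0.6) = 0.0Δ_oct = 0 kJ/mol.
Low-spin: t₂g⁵ eg⁰, orbital CFSE = -2.0Δ_oct = -200 kJ/mol; plus 2 excess pairs × P = +618 kJ/mol; total 418 kJ/mol.
The difference is 418 − (0) = 418 kJ/mol, so high-spin lies lower.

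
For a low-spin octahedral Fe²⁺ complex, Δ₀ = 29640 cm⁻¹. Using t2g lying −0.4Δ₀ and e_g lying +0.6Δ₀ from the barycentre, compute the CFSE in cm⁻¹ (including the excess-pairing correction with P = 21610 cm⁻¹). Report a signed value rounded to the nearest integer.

Fe²⁺: group 8, so d-count = 8 − 2 = 6.
Configuration: t2g^6 e_g^0.
CFSE(orbital) = 6×(-0.4Δ₀) + 0×(0.6Δ₀) = -2.4Δ₀; with Δ₀ = 29640 cm⁻¹ that is -71136 cm⁻¹.
Pairing penalty: 3 pairs vs 1 in the high-spin reference → 2 extra × P = 43220 cm⁻¹.
Overall CFSE = -71136 + 43220 = -27916 cm⁻¹.

-27916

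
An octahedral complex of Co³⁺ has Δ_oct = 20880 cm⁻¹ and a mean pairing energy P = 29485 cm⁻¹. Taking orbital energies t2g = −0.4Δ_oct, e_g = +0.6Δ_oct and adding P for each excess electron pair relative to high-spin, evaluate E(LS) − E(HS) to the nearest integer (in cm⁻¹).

Co sits in group 9; removing 3 electrons leaves Co³⁺ with 9 − 3 = 6 d electrons.
High-spin: t2g^4 e_g^2, CFSE = -0.4Δ_oct = -8352 cm⁻¹.
Low-spin t2g^6 e_g^0 gives -2.4Δ_oct = -50112 cm⁻¹, but forming 2 extra pairs costs 2P = 58970 cm⁻¹, so E(LS) = -50112 + 58970 = 8858 cm⁻¹.
Thus E(LS) − E(HS) = 17210 cm⁻¹.

17210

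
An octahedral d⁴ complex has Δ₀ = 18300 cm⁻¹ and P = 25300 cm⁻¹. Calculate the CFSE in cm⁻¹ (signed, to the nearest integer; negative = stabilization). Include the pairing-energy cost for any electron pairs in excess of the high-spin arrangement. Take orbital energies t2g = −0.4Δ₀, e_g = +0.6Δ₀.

Here Δ₀ < P (18300 < 25300), so the high-spin state is favoured.
Configuration: t2g^3 e_g^1.
Orbital CFSE = -0.6Δ₀ = -0.6 × 18300 = -10980 cm⁻¹.
High-spin has no excess pairs, so no pairing correction applies.

-10980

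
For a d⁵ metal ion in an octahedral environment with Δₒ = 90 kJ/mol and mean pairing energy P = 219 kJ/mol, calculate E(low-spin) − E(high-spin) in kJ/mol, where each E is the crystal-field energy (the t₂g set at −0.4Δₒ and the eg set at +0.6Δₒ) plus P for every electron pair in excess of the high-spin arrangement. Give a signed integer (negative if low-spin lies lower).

258

High-spin d⁵ fills as t₂g³ eg² with CFSE 3(−0.4) + 2(+0.6) = 0.0Δₒ = 0 kJ/mol.
Low-spin: t₂g⁵ eg⁰, orbital CFSE = -2.0Δₒ = -180 kJ/mol; plus 2 excess pairs × P = +438 kJ/mol; total 258 kJ/mol.
The difference is 258 − (0) = 258 kJ/mol, so high-spin lies lower.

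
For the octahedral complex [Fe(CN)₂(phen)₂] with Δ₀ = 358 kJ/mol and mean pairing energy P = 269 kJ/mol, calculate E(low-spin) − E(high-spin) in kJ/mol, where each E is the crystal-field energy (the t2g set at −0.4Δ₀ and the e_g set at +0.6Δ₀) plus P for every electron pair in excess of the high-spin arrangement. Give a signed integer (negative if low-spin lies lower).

Ligand charges: 2×(-1) from CN⁻ and 2×(+0) from phen sum to -2; with overall charge +0, Fe is +2.
Fe sits in group 8; removing 2 electrons leaves Fe²⁺ with 8 − 2 = 6 d electrons.
In the high-spin limit (t2g^4 e_g^2) the orbital term is -0.4Δ₀ = -143 kJ/mol, with no excess pairing.
Low-spin: t2g^6 e_g^0, orbital CFSE = -2.4Δ₀ = -859 kJ/mol; plus 2 excess pairs × P = +538 kJ/mol; total -321 kJ/mol.
Thus E(LS) − E(HS) = -178 kJ/mol.

-178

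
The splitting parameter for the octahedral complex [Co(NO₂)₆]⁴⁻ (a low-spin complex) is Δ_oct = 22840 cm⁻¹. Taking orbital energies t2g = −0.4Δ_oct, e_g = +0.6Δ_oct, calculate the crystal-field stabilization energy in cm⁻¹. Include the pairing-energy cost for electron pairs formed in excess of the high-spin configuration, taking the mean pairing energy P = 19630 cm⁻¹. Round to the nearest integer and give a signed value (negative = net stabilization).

-21482

Each NO₂⁻ contributes -1; 6 × (-1) = -6. With overall charge -4, Co is in the +2 oxidation state.
Co²⁺: group 9, so d-count = 9 − 2 = 7.
Electron filling gives t2g^6 e_g^1.
Orbital CFSE = 6(-0.4) + 1(0.6) = -1.8Δ_oct = -1.8 × 22840 = -41112 cm⁻¹.
High-spin d⁷ would be t2g^5 e_g^2 with 2 pairs; low-spin has 3, so 1 excess pair costs +1P = +19630 cm⁻¹.
Combining: -41112 + 19630 = -21482 cm⁻¹.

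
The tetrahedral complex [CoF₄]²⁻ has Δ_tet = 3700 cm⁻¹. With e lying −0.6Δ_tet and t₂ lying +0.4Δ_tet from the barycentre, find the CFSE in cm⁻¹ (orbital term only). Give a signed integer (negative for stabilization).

Each F⁻ contributes -1; 4 × (-1) = -4. With overall charge -2, Co is in the +2 oxidation state.
Co sits in group 9; removing 2 electrons leaves Co²⁺ with 9 − 2 = 7 d electrons.
Tetrahedral fields are weak (Δₜ ≈ 4/9 Δₒ), so electrons fill high-spin.
Configuration: e⁴ t₂³.
The orbital stabilization is -1.2Δ_tet = -1.2 × 3700 = -4440 cm⁻¹.

-4440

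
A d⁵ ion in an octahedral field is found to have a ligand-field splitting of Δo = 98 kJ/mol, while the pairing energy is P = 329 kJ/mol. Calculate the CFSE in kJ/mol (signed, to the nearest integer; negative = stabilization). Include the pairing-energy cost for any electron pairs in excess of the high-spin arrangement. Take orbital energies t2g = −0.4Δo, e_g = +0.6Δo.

0

Here Δo < P (98 < 329), so the high-spin state is favoured.
Filling d⁵ accordingly: t2g^3 e_g^2.
Orbital CFSE = 0.0Δo = 0.0 × 98 = 0 kJ/mol.
High-spin has no excess pairs, so no pairing correction applies.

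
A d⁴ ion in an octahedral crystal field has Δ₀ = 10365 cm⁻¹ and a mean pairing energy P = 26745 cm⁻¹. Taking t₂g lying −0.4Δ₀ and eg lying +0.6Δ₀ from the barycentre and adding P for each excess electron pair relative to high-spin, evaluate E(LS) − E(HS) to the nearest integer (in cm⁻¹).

In the high-spin limit (t₂g³ eg¹) the orbital term is -0.6Δ₀ = -6219 cm⁻¹, with no excess pairing.
Low-spin: t₂g⁴ eg⁰, orbital CFSE = -1.6Δ₀ = -16584 cm⁻¹; plus 1 excess pair × P = +26745 cm⁻¹; total 10161 cm⁻¹.
The difference is 10161 − (-6219) = 16380 cm⁻¹, so high-spin lies lower.

16380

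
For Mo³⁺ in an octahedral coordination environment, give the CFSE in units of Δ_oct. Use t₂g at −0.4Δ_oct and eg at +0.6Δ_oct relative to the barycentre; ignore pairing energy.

-1.2 Δ_oct

Mo³⁺: group 6, so d-count = 6 − 3 = 3.
Configuration: t₂g³ eg⁰.
CFSE = 3(-0.4Δ_oct) + 0(0.6Δ_oct) = -1.2Δ_oct + 0.0Δ_oct = -1.2Δ_oct.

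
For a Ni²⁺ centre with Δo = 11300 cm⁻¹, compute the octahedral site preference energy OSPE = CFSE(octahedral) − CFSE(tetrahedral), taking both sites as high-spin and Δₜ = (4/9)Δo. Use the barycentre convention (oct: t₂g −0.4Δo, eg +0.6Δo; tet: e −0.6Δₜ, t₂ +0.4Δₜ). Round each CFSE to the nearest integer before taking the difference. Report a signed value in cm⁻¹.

-9542

Ni is in group 10, so Ni²⁺ is d⁸ (10 − 2 = 8).
In an octahedral site d⁸ (HS) is t₂g⁶ eg², giving CFSE(oct) = -1.2Δo = -13560 cm⁻¹.
In a tetrahedral site the filling is e⁴ t₂⁴: CFSE(tet) = -0.8Δₜ = -0.8 × (4/9)(11300) = -4018 cm⁻¹.
Subtracting, OSPE = -13560 − (-4018) = -9542 cm⁻¹.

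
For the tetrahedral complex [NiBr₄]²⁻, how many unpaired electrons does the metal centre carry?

Each Br⁻ contributes -1; 4 × (-1) = -4. With overall charge -2, Ni is in the +2 oxidation state.
Ni sits in group 10; removing 2 electrons leaves Ni²⁺ with 10 − 2 = 8 d electrons.
Tetrahedral splitting is small, so the complex is high-spin.
Configuration: e^4 t2^4, giving 2 unpaired electrons.

2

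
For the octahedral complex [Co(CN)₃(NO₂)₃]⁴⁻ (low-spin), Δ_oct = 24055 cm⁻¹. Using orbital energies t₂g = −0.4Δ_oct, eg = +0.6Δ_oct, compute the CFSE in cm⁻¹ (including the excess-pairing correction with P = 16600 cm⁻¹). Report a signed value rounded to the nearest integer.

-26699

Ligand charges: 3×(-1) from CN⁻ and 3×(-1) from NO₂⁻ sum to -6; with overall charge -4, Co is +2.
Co is in group 9, so Co²⁺ is d⁷ (9 − 2 = 7).
Configuration: t₂g⁶ eg¹.
CFSE(orbital) = 6×(-0.4Δ_oct) + 1×(0.6Δ_oct) = -1.8Δ_oct; with Δ_oct = 24055 cm⁻¹ that is -43299 cm⁻¹.
Pairing penalty: 3 pairs vs 2 in the high-spin reference → 1 extra × P = 16600 cm⁻¹.
Overall CFSE = -43299 + 16600 = -26699 cm⁻¹.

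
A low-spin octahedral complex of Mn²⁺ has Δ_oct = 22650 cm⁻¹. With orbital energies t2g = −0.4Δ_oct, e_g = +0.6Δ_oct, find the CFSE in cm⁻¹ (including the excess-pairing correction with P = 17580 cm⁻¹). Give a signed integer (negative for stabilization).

-10140

Mn²⁺: group 7, so d-count = 7 − 2 = 5.
The d⁵ electrons fill as t2g^5 e_g^0.
Orbital CFSE = 5(-0.4) + 0(0.6) = -2.0Δ_oct = -2.0 × 22650 = -45300 cm⁻¹.
High-spin d⁵ would be t2g^3 e_g^2 with 0 pairs; low-spin has 2, so 2 excess pairs cost +2P = +35160 cm⁻¹.
Combining: -45300 + 35160 = -10140 cm⁻¹.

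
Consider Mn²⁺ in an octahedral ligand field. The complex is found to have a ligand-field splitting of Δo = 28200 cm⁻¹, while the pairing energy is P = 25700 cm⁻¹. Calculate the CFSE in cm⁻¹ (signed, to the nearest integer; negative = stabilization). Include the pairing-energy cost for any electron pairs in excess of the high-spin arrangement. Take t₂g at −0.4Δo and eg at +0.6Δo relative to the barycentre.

Mn sits in group 7; removing 2 electrons leaves Mn²⁺ with 7 − 2 = 5 d electrons.
Δo > P, so pairing is preferred: the ground state is low-spin.
That gives t₂g⁵ eg⁰.
Orbital CFSE = -2.0Δo = -2.0 × 28200 = -56400 cm⁻¹.
Excess pairs vs high-spin: 2 − 0 = 2; pairing cost = +51400 cm⁻¹.
Net CFSE = -56400 + 51400 = -5000 cm⁻¹.

-5000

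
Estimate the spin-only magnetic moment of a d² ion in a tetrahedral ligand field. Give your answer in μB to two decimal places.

2.83 μB

Tetrahedral fields are weak (Δₜ ≈ 4/9 Δₒ), so electrons fill high-spin.
Configuration: e² t₂⁰ → 2 unpaired electrons.
μ(spin-only) = √[2(2+2)] = √8 ≈ 2.83 μB.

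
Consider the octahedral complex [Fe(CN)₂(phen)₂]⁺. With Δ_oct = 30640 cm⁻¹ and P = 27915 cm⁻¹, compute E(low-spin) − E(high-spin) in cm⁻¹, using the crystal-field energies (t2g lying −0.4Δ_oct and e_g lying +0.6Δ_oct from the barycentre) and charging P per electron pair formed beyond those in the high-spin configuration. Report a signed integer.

-5450

Ligand charges: 2×(-1) from CN⁻ and 2×(+0) from phen sum to -2; with overall charge +1, Fe is +3.
Fe sits in group 8; removing 3 electrons leaves Fe³⁺ with 8 − 3 = 5 d electrons.
High-spin: t2g^3 e_g^2, CFSE = 0.0Δ_oct = 0 cm⁻¹.
Low-spin t2g^5 e_g^0 gives -2.0Δ_oct = -61280 cm⁻¹, but forming 2 extra pairs costs 2P = 55830 cm⁻¹, so E(LS) = -61280 + 55830 = -5450 cm⁻¹.
The difference is -5450 − (0) = -5450 cm⁻¹, so low-spin lies lower.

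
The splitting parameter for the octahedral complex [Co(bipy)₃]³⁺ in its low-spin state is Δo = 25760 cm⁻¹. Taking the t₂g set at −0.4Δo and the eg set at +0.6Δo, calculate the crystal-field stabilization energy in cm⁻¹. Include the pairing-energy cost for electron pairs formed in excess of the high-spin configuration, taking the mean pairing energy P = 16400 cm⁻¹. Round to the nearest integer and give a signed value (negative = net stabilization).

bipy is neutral, so the +3 overall charge sits on Co: oxidation state +3.
Group 9 minus oxidation state +3 gives a d⁶ configuration for Co³⁺.
The d⁶ electrons fill as t₂g⁶ eg⁰.
Orbital CFSE = 6(-0.4) + 0(0.6) = -2.4Δo = -2.4 × 25760 = -61824 cm⁻¹.
Pairing penalty: 3 pairs vs 1 in the high-spin reference → 2 extra × P = 32800 cm⁻¹.
Net CFSE = -61824 + 32800 = -29024 cm⁻¹.

-29024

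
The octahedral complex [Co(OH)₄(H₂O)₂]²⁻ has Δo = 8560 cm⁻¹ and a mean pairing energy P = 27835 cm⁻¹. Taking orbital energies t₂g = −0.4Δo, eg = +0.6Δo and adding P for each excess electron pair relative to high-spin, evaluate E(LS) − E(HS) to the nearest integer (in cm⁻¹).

19275

Ligand charges: 4×(-1) from OH⁻ and 2×(+0) from H₂O sum to -4; with overall charge -2, Co is +2.
Co²⁺: group 9, so d-count = 9 − 2 = 7.
High-spin d⁷ fills as t₂g⁵ eg² with CFSE 5(−0.4) + 2(+0.6) = -0.8Δo = -6848 cm⁻¹.
For low-spin the configuration is t₂g⁶ eg¹: orbital energy -1.8 × 8560 = -15408 cm⁻¹, and 1 additional pair relative to high-spin adds 27835 cm⁻¹, giving 12427 cm⁻¹.
Thus E(LS) − E(HS) = 19275 cm⁻¹.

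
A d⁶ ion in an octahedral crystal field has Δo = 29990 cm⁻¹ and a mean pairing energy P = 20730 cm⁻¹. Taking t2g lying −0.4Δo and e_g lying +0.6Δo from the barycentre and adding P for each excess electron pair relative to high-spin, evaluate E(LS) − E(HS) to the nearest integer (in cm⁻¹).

High-spin: t2g^4 e_g^2, CFSE = -0.4Δo = -11996 cm⁻¹.
For low-spin the configuration is t2g^6 e_g^0: orbital energy -2.4 × 29990 = -71976 cm⁻¹, and 2 additional pairs relative to high-spin add 41460 cm⁻¹, giving -30516 cm⁻¹.
Thus E(LS) − E(HS) = -18520 cm⁻¹.

-18520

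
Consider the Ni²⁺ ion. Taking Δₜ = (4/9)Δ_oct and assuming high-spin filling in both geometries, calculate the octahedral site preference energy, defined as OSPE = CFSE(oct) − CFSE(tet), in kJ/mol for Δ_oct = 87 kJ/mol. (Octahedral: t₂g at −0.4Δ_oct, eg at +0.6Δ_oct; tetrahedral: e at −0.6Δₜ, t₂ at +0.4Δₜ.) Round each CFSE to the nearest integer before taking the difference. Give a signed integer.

Group 10 minus oxidation state +2 gives a d⁸ configuration for Ni²⁺.
Octahedral (high-spin): t2g^6 e_g^2, CFSE = 6(−0.4) + 2(+0.6) = -1.2Δ_oct = -1.2 × 87 = -104 kJ/mol.
In a tetrahedral site the filling is e^4 t2^4: CFSE(tet) = -0.8Δₜ = -0.8 × (4/9)(87) = -31 kJ/mol.
OSPE = -104 − (-31) = -73 kJ/mol.

-73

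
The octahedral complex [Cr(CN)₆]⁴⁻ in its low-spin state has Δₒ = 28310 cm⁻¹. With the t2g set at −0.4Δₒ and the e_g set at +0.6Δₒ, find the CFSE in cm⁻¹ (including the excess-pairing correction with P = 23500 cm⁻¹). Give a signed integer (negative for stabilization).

-21796

Each CN⁻ contributes -1; 6 × (-1) = -6. With overall charge -4, Cr is in the +2 oxidation state.
Cr²⁺: group 6, so d-count = 6 − 2 = 4.
The d⁴ electrons fill as t2g^4 e_g^0.
The orbital stabilization is -1.6Δₒ = -1.6 × 28310 = -45296 cm⁻¹.
High-spin d⁴ would be t2g^3 e_g^1 with 0 pairs; low-spin has 1, so 1 excess pair costs +1P = +23500 cm⁻¹.
Overall CFSE = -45296 + 23500 = -21796 cm⁻¹.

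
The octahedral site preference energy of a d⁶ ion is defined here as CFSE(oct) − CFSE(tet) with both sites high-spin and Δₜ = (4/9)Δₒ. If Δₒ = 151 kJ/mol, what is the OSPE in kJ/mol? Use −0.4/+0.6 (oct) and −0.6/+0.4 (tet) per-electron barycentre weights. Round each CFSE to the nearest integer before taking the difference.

In an octahedral site d⁶ (HS) is t2g^4 e_g^2, giving CFSE(oct) = -0.4Δₒ = -60 kJ/mol.
Tetrahedral e^3 t2^3 gives -0.6Δₜ = -0.6 × (4/9) × 151 = -40 kJ/mol.
OSPE = -60 − (-40) = -20 kJ/mol.

-20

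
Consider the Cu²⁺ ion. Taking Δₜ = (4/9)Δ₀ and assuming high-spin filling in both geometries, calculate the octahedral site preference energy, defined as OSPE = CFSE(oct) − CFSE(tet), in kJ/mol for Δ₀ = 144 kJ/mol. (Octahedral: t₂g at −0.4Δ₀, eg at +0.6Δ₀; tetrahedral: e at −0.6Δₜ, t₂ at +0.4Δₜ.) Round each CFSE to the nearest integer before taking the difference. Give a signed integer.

-60

Cu sits in group 11; removing 2 electrons leaves Cu²⁺ with 11 − 2 = 9 d electrons.
Octahedral high-spin t₂g⁶ eg³: CFSE = -0.6 × 144 = -86 kJ/mol.
Tetrahedral: e⁴ t₂⁵, CFSE = 4(−0.6) + 5(+0.4) = -0.4Δₜ = -0.4 × (4/9) × 144 = -26 kJ/mol.
OSPE = -86 − (-26) = -60 kJ/mol.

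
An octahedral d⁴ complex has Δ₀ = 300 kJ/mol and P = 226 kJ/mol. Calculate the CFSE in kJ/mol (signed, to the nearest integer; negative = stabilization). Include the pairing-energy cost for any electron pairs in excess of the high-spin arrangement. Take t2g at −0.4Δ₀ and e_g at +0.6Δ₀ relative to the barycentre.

Since Δ₀ = 300 kJ/mol > P = 226 kJ/mol, the complex adopts the low-spin configuration.
That gives t2g^4 e_g^0.
Orbital CFSE = -1.6Δ₀ = -1.6 × 300 = -480 kJ/mol.
Excess pairs vs high-spin: 1 − 0 = 1; pairing cost = +226 kJ/mol.
Net CFSE = -480 + 226 = -254 kJ/mol.

-254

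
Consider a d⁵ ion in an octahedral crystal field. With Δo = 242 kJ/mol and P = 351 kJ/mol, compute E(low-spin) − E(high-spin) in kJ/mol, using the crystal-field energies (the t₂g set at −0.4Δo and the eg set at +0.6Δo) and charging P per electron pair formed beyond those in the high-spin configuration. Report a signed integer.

218

High-spin: t₂g³ eg², CFSE = 0.0Δo = 0 kJ/mol.
Low-spin: t₂g⁵ eg⁰, orbital CFSE = -2.0Δo = -484 kJ/mol; plus 2 excess pairs × P = +702 kJ/mol; total 218 kJ/mol.
The difference is 218 − (0) = 218 kJ/mol, so high-spin lies lower.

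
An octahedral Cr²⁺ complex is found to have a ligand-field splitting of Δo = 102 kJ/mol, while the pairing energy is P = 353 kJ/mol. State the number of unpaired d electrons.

Cr²⁺: group 6, so d-count = 6 − 2 = 4.
Since Δo = 102 kJ/mol < P = 353 kJ/mol, the complex adopts the high-spin configuration.
That gives t2g^3 e_g^1.
Unpaired electrons: 4.

4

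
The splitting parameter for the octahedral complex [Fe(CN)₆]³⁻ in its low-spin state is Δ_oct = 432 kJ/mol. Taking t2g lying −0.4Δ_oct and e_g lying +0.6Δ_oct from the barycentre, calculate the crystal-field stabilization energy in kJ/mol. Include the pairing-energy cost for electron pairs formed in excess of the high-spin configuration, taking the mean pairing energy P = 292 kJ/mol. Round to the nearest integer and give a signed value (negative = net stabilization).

Each CN⁻ contributes -1; 6 × (-1) = -6. With overall charge -3, Fe is in the +3 oxidation state.
Fe is in group 8, so Fe³⁺ is d⁵ (8 − 3 = 5).
The d⁵ electrons fill as t2g^5 e_g^0.
CFSE(orbital) = 5×(-0.4Δ_oct) + 0×(0.6Δ_oct) = -2.0Δ_oct; with Δ_oct = 432 kJ/mol that is -864 kJ/mol.
Relative to high-spin t2g^3 e_g^2 (0 paired), the low-spin configuration has 2 additional pairs, contributing +2 × 292 = +584 kJ/mol.
Net CFSE = -864 + 584 = -280 kJ/mol.

-280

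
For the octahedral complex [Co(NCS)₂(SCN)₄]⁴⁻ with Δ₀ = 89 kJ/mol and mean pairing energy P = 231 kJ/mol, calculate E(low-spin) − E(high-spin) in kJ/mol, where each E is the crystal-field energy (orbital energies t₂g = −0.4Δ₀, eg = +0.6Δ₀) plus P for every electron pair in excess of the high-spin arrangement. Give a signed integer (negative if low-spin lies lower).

142

Ligand charges: 2×(-1) from NCS⁻ and 4×(-1) from SCN⁻ sum to -6; with overall charge -4, Co is +2.
Co sits in group 9; removing 2 electrons leaves Co²⁺ with 9 − 2 = 7 d electrons.
In the high-spin limit (t₂g⁵ eg²) the orbital term is -0.8Δ₀ = -71 kJ/mol, with no excess pairing.
Low-spin t₂g⁶ eg¹ gives -1.8Δ₀ = -160 kJ/mol, but forming 1 extra pair costs 1P = 231 kJ/mol, so E(LS) = -160 + 231 = 71 kJ/mol.
E(LS) − E(HS) = 71 − (-71) = 142 kJ/mol.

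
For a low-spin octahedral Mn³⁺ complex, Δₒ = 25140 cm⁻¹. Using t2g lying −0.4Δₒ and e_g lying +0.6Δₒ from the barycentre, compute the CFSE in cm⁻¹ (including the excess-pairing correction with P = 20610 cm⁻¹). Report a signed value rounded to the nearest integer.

-19614

Group 7 minus oxidation state +3 gives a d⁴ configuration for Mn³⁺.
Configuration: t2g^4 e_g^0.
Orbital CFSE = 4(-0.4) + 0(0.6) = -1.6Δₒ = -1.6 × 25140 = -40224 cm⁻¹.
High-spin d⁴ would be t2g^3 e_g^1 with 0 pairs; low-spin has 1, so 1 excess pair costs +1P = +20610 cm⁻¹.
Combining: -40224 + 20610 = -19614 cm⁻¹.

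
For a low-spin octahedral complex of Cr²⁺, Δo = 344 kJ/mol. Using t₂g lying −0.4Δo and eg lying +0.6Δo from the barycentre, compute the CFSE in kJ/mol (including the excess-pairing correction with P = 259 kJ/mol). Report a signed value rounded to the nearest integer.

-291

Cr is in group 6, so Cr²⁺ is d⁴ (6 − 2 = 4).
Electron filling gives t₂g⁴ eg⁰.
The orbital stabilization is -1.6Δo = -1.6 × 344 = -550 kJ/mol.
Pairing penalty: 1 pair vs 0 in the high-spin reference → 1 extra × P = 259 kJ/mol.
Net CFSE = -550 + 259 = -291 kJ/mol.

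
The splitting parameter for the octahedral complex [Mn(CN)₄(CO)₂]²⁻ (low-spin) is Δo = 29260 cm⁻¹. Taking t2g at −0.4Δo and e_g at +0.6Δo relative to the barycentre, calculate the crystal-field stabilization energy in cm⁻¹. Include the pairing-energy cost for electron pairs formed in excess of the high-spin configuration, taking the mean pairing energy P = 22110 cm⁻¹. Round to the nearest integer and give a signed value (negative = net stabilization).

Ligand charges: 4×(-1) from CN⁻ and 2×(+0) from CO sum to -4; with overall charge -2, Mn is +2.
Mn is in group 7, so Mn²⁺ is d⁵ (7 − 2 = 5).
The d⁵ electrons fill as t2g^5 e_g^0.
CFSE(orbital) = 5×(-0.4Δo) + 0×(0.6Δo) = -2.0Δo; with Δo = 29260 cm⁻¹ that is -58520 cm⁻¹.
Pairing penalty: 2 pairs vs 0 in the high-spin reference → 2 extra × P = 44220 cm⁻¹.
Overall CFSE = -58520 + 44220 = -14300 cm⁻¹.

-14300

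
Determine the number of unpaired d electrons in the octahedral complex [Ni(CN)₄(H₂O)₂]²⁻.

2

Ligand charges: 4×(-1) from CN⁻ and 2×(+0) from H₂O sum to -4; with overall charge -2, Ni is +2.
Ni sits in group 10; removing 2 electrons leaves Ni²⁺ with 10 − 2 = 8 d electrons.
Configuration: t2g^6 e_g^2, giving 2 unpaired electrons.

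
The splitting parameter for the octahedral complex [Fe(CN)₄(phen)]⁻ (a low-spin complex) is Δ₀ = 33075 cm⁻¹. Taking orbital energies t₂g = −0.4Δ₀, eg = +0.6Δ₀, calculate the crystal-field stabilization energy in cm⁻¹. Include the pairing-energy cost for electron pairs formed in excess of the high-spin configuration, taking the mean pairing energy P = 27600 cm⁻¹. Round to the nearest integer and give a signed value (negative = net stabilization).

Ligand charges: 4×(-1) from CN⁻ and 1×(+0) from phen sum to -4; with overall charge -1, Fe is +3.
Fe sits in group 8; removing 3 electrons leaves Fe³⁺ with 8 − 3 = 5 d electrons.
Configuration: t₂g⁵ eg⁰.
CFSE(orbital) = 5×(-0.4Δ₀) + 0×(0.6Δ₀) = -2.0Δ₀; with Δ₀ = 33075 cm⁻¹ that is -66150 cm⁻¹.
Pairing penalty: 2 pairs vs 0 in the high-spin reference → 2 extra × P = 55200 cm⁻¹.
Combining: -66150 + 55200 = -10950 cm⁻¹.

-10950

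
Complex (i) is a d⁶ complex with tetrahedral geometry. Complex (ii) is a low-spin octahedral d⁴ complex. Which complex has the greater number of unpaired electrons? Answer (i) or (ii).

(i): Tetrahedral fields are weak (Δₜ ≈ 4/9 Δₒ), so electrons fill high-spin; e^3 t2^3 → 4 unpaired.
(ii): t₂g⁴ eg⁰ → 2 unpaired.
So (i) has more unpaired electrons.

(i)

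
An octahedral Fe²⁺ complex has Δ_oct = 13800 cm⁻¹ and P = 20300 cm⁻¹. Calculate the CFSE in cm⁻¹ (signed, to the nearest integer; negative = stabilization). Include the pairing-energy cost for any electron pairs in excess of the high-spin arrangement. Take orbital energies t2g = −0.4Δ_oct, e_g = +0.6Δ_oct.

-5520

Fe sits in group 8; removing 2 electrons leaves Fe²⁺ with 8 − 2 = 6 d electrons.
Δ_oct < P, so pairing is avoided: the ground state is high-spin.
Filling d⁶ accordingly: t2g^4 e_g^2.
Orbital CFSE = -0.4Δ_oct = -0.4 × 13800 = -5520 cm⁻¹.
High-spin has no excess pairs, so no pairing correction applies.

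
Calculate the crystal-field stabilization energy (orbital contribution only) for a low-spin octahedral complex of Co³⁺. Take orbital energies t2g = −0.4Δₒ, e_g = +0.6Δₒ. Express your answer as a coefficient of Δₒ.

-2.4 Δₒ

Group 9 minus oxidation state +3 gives a d⁶ configuration for Co³⁺.
Configuration: t2g^6 e_g^0.
CFSE = 6(-0.4Δₒ) + 0(0.6Δₒ) = -2.4Δₒ + 0.0Δₒ = -2.4Δₒ.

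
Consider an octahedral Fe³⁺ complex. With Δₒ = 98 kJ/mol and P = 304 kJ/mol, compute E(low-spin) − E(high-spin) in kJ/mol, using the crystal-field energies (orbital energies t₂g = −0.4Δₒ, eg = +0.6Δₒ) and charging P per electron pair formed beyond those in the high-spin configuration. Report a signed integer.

412

Fe³⁺: group 8, so d-count = 8 − 3 = 5.
High-spin: t₂g³ eg², CFSE = 0.0Δₒ = 0 kJ/mol.
Low-spin t₂g⁵ eg⁰ gives -2.0Δₒ = -196 kJ/mol, but forming 2 extra pairs costs 2P = 608 kJ/mol, so E(LS) = -196 + 608 = 412 kJ/mol.
Thus E(LS) − E(HS) = 412 kJ/mol.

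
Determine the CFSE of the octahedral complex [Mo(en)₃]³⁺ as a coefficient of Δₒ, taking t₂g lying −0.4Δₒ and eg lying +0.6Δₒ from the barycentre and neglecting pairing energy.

en is neutral, so the +3 overall charge sits on Mo: oxidation state +3.
Group 6 minus oxidation state +3 gives a d³ configuration for Mo³⁺.
For octahedral d³ the high- and low-spin configurations coincide.
Configuration: t₂g³ eg⁰.
CFSE = 3(-0.4Δₒ) + 0(0.6Δₒ) = -1.2Δₒ + 0.0Δₒ = -1.2Δₒ.

-1.2 Δₒ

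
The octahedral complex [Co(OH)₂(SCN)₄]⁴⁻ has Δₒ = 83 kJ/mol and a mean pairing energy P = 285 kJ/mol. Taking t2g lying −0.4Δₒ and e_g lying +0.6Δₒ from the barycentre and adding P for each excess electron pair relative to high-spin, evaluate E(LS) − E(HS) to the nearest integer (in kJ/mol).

Ligand charges: 2×(-1) from OH⁻ and 4×(-1) from SCN⁻ sum to -6; with overall charge -4, Co is +2.
Co sits in group 9; removing 2 electrons leaves Co²⁺ with 9 − 2 = 7 d electrons.
In the high-spin limit (t2g^5 e_g^2) the orbital term is -0.8Δₒ = -66 kJ/mol, with no excess pairing.
Low-spin t2g^6 e_g^1 gives -1.8Δₒ = -149 kJ/mol, but forming 1 extra pair costs 1P = 285 kJ/mol, so E(LS) = -149 + 285 = 136 kJ/mol.
E(LS) − E(HS) = 136 − (-66) = 202 kJ/mol.

202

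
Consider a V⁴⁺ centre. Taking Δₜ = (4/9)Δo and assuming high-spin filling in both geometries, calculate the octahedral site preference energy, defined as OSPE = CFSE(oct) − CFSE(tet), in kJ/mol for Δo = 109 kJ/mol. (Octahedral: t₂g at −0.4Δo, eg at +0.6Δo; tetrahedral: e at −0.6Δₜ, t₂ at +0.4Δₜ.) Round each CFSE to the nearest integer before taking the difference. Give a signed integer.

Group 5 minus oxidation state +4 gives a d¹ configuration for V⁴⁺.
Octahedral (high-spin): t2g^1 e_g^0, CFSE = 1(−0.4) + 0(+0.6) = -0.4Δo = -0.4 × 109 = -44 kJ/mol.
Tetrahedral e^1 t2^0 gives -0.6Δₜ = -0.6 × (4/9) × 109 = -29 kJ/mol.
Subtracting, OSPE = -44 − (-29) = -15 kJ/mol.

-15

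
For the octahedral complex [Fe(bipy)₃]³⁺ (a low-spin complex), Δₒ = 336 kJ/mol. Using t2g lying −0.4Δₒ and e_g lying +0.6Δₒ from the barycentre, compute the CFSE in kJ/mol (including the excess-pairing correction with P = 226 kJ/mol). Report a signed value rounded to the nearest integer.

bipy is neutral, so the +3 overall charge sits on Fe: oxidation state +3.
Fe sits in group 8; removing 3 electrons leaves Fe³⁺ with 8 − 3 = 5 d electrons.
Electron filling gives t2g^5 e_g^0.
The orbital stabilization is -2.0Δₒ = -2.0 × 336 = -672 kJ/mol.
Relative to high-spin t2g^3 e_g^2 (0 paired), the low-spin configuration has 2 additional pairs, contributing +2 × 226 = +452 kJ/mol.
Combining: -672 + 452 = -220 kJ/mol.

-220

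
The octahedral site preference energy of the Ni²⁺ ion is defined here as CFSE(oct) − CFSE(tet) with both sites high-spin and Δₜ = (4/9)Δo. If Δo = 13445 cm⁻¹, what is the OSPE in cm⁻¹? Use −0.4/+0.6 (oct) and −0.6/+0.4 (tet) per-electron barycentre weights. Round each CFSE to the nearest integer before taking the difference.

-11354

Group 10 minus oxidation state +2 gives a d⁸ configuration for Ni²⁺.
Octahedral (high-spin): t₂g⁶ eg², CFSE = 6(−0.4) + 2(+0.6) = -1.2Δo = -1.2 × 13445 = -16134 cm⁻¹.
In a tetrahedral site the filling is e⁴ t₂⁴: CFSE(tet) = -0.8Δₜ = -0.8 × (4/9)(13445) = -4780 cm⁻¹.
OSPE = -16134 − (-4780) = -11354 cm⁻¹.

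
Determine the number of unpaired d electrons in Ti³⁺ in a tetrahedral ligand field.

Ti is in group 4, so Ti³⁺ is d¹ (4 − 3 = 1).
With tetrahedral geometry the complex is necessarily high-spin.
Configuration: e¹ t₂⁰, giving 1 unpaired electron.

1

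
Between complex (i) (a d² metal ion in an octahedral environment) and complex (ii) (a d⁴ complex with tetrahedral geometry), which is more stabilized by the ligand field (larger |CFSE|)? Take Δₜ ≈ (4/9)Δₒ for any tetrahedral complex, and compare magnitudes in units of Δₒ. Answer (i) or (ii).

(i)

(i): t₂g² eg⁰, CFSE = -0.8Δₒ.
(ii): Tetrahedral fields are weak (Δₜ ≈ 4/9 Δₒ), so electrons fill high-spin; e² t₂², CFSE = -0.4Δₜ ≈ -0.18Δₒ.
So (i) has the larger |CFSE|.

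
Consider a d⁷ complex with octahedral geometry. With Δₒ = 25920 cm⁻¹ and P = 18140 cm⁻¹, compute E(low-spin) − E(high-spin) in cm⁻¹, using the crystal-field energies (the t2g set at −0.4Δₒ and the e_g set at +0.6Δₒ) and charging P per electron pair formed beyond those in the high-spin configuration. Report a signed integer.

-7780

High-spin d⁷ fills as t2g^5 e_g^2 with CFSE 5(−0.4) + 2(+0.6) = -0.8Δₒ = -20736 cm⁻¹.
Low-spin t2g^6 e_g^1 gives -1.8Δₒ = -46656 cm⁻¹, but forming 1 extra pair costs 1P = 18140 cm⁻¹, so E(LS) = -46656 + 18140 = -28516 cm⁻¹.
Thus E(LS) − E(HS) = -7780 cm⁻¹.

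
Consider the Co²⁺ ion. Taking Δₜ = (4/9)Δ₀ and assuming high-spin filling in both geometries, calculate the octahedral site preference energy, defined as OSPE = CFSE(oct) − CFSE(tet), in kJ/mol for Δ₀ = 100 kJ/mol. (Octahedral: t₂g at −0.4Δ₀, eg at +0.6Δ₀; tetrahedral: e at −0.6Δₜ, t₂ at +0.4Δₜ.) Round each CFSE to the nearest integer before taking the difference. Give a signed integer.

-27

Group 9 minus oxidation state +2 gives a d⁷ configuration for Co²⁺.
In an octahedral site d⁷ (HS) is t₂g⁵ eg², giving CFSE(oct) = -0.8Δ₀ = -80 kJ/mol.
Tetrahedral e⁴ t₂³ gives -1.2Δₜ = -1.2 × (4/9) × 100 = -53 kJ/mol.
Subtracting, OSPE = -80 − (-53) = -27 kJ/mol.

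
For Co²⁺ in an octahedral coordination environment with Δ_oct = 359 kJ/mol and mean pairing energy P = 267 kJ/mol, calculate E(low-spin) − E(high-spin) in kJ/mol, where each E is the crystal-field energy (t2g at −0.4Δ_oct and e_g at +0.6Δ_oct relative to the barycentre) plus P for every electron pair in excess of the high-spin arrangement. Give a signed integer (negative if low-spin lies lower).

Co is in group 9, so Co²⁺ is d⁷ (9 − 2 = 7).
High-spin d⁷ fills as t2g^5 e_g^2 with CFSE 5(−0.4) + 2(+0.6) = -0.8Δ_oct = -287 kJ/mol.
Low-spin t2g^6 e_g^1 gives -1.8Δ_oct = -646 kJ/mol, but forming 1 extra pair costs 1P = 267 kJ/mol, so E(LS) = -646 + 267 = -379 kJ/mol.
The difference is -379 − (-287) = -92 kJ/mol, so low-spin lies lower.

-92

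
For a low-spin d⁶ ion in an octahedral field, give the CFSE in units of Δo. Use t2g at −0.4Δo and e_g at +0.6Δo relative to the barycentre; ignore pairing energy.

-2.4 Δo

Configuration: t2g^6 e_g^0.
CFSE = 6(-0.4Δo) + 0(0.6Δo) = -2.4Δo + 0.0Δo = -2.4Δo.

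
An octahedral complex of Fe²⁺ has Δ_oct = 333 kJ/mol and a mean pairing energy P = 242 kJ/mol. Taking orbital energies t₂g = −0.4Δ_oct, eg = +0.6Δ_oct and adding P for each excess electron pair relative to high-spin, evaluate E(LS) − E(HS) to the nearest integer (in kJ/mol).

-182

Fe sits in group 8; removing 2 electrons leaves Fe²⁺ with 8 − 2 = 6 d electrons.
High-spin d⁶ fills as t₂g⁴ eg² with CFSE 4(−0.4) + 2(+0.6) = -0.4Δ_oct = -133 kJ/mol.
For low-spin the configuration is t₂g⁶ eg⁰: orbital energy -2.4 × 333 = -799 kJ/mol, and 2 additional pairs relative to high-spin add 484 kJ/mol, giving -315 kJ/mol.
E(LS) − E(HS) = -315 − (-133) = -182 kJ/mol.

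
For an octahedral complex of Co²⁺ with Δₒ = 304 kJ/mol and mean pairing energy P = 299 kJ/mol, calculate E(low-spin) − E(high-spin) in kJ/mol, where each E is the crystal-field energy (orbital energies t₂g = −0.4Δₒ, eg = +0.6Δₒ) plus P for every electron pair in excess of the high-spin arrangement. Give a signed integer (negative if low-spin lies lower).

-5

Group 9 minus oxidation state +2 gives a d⁷ configuration for Co²⁺.
High-spin: t₂g⁵ eg², CFSE = -0.8Δₒ = -243 kJ/mol.
For low-spin the configuration is t₂g⁶ eg¹: orbital energy -1.8 × 304 = -547 kJ/mol, and 1 additional pair relative to high-spin adds 299 kJ/mol, giving -248 kJ/mol.
Thus E(LS) − E(HS) = -5 kJ/mol.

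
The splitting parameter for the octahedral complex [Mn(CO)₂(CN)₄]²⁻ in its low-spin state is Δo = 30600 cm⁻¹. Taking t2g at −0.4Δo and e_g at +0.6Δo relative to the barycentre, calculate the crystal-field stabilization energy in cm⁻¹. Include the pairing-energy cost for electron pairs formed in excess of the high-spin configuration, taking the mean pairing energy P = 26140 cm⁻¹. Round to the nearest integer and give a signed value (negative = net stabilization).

-8920

Ligand charges: 2×(+0) from CO and 4×(-1) from CN⁻ sum to -4; with overall charge -2, Mn is +2.
Mn sits in group 7; removing 2 electrons leaves Mn²⁺ with 7 − 2 = 5 d electrons.
The d⁵ electrons fill as t2g^5 e_g^0.
The orbital stabilization is -2.0Δo = -2.0 × 30600 = -61200 cm⁻¹.
Relative to high-spin t2g^3 e_g^2 (0 paired), the low-spin configuration has 2 additional pairs, contributing +2 × 26140 = +52280 cm⁻¹.
Overall CFSE = -61200 + 52280 = -8920 cm⁻¹.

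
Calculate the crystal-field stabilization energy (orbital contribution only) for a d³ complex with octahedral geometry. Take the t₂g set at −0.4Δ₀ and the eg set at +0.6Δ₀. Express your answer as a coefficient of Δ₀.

-1.2 Δ₀

Configuration: t₂g³ eg⁰.
CFSE = 3(-0.4Δ₀) + 0(0.6Δ₀) = -1.2Δ₀ + 0.0Δ₀ = -1.2Δ₀.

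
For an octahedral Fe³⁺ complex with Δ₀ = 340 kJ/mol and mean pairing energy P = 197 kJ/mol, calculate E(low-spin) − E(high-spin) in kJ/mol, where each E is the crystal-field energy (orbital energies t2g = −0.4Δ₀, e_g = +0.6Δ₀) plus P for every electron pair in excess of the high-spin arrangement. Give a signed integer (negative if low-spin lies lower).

Fe sits in group 8; removing 3 electrons leaves Fe³⁺ with 8 − 3 = 5 d electrons.
High-spin d⁵ fills as t2g^3 e_g^2 with CFSE 3(−0.4) + 2(+0.6) = 0.0Δ₀ = 0 kJ/mol.
Low-spin: t2g^5 e_g^0, orbital CFSE = -2.0Δ₀ = -680 kJ/mol; plus 2 excess pairs × P = +394 kJ/mol; total -286 kJ/mol.
Thus E(LS) − E(HS) = -286 kJ/mol.

-286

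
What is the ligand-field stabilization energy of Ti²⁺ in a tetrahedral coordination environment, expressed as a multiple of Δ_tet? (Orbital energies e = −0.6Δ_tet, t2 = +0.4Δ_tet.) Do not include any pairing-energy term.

-1.2 Δ_tet

Ti²⁺: group 4, so d-count = 4 − 2 = 2.
With tetrahedral geometry the complex is necessarily high-spin.
Configuration: e^2 t2^0.
CFSE = 2(-0.6Δ_tet) + 0(0.4Δ_tet) = -1.2Δ_tet + 0.0Δ_tet = -1.2Δ_tet.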